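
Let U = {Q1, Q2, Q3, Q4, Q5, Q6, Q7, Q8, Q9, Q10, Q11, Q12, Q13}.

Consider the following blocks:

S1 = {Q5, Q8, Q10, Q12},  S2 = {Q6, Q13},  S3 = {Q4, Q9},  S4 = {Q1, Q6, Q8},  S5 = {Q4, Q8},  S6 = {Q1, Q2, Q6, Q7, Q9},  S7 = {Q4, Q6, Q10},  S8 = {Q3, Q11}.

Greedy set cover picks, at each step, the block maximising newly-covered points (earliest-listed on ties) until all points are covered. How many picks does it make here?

Greedy: pick S6 (covers 5 new) → pick S1 (covers 4 new) → pick S8 (covers 2 new) → pick S2 (covers 1 new) → pick S3 (covers 1 new). Total picks: 5.

5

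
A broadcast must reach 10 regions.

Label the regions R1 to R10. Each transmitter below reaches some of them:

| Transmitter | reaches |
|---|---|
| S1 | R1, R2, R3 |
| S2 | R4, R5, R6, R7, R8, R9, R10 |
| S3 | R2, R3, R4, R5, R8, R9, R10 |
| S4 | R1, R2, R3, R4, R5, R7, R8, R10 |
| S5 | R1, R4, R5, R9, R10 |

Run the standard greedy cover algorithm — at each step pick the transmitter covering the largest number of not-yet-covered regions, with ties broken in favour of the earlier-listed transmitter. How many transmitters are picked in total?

2

Greedy: pick S4 (covers 8 new) → pick S2 (covers 2 new). Total picks: 2.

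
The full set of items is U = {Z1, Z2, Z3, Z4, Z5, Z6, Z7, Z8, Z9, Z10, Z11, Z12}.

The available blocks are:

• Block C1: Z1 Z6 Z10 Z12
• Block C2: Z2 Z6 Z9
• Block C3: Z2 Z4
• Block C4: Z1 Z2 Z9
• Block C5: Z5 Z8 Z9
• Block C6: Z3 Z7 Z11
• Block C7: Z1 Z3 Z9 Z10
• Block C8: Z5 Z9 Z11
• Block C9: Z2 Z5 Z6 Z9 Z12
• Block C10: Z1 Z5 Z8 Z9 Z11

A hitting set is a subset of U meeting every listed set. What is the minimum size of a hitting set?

H = {Z2, Z5, Z10, Z11} meets every block (each contains at least one member of H), and |H| = 4.
The blocks C1, C3, C5, C6 are pairwise disjoint, so any hitting set needs a separate item for each — at least 4. Hence 4 is optimal.

4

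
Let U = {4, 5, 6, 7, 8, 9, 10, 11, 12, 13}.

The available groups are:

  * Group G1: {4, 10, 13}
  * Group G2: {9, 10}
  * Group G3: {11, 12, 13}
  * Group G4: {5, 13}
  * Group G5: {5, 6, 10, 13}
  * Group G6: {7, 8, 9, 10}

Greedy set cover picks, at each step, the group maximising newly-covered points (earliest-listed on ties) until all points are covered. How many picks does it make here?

Greedy: pick G5 (covers 4 new) → pick G6 (covers 3 new) → pick G3 (covers 2 new) → pick G1 (covers 1 new). Total picks: 4.

4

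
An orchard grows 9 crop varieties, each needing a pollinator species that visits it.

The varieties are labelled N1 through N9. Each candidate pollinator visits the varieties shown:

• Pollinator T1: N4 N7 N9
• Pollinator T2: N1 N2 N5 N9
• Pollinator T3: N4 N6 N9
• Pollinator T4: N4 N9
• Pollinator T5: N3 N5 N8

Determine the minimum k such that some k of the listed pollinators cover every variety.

4

Take {T1, T2, T3, T5}. Their union is {N1, N2, N3, N4, N5, N6, N7, N8, N9}, which is all 9 varieties.
Only T2 contains N1, so T2 is forced; the remaining 5 varieties need at least 3 more pollinators (each remaining pollinator adds at most 2) — so at least 4 pollinators are needed, and 4 is optimal.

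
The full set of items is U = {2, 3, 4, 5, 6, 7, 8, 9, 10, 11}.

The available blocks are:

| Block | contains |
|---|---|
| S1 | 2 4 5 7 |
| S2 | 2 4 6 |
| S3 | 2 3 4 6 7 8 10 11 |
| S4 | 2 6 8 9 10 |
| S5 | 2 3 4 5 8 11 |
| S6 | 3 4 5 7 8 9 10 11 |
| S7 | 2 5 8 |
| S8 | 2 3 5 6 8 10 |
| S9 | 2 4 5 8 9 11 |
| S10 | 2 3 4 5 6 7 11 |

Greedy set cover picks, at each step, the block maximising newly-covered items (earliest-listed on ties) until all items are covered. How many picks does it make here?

Greedy: pick S3 (covers 8 new) → pick S6 (covers 2 new). Total picks: 2.

2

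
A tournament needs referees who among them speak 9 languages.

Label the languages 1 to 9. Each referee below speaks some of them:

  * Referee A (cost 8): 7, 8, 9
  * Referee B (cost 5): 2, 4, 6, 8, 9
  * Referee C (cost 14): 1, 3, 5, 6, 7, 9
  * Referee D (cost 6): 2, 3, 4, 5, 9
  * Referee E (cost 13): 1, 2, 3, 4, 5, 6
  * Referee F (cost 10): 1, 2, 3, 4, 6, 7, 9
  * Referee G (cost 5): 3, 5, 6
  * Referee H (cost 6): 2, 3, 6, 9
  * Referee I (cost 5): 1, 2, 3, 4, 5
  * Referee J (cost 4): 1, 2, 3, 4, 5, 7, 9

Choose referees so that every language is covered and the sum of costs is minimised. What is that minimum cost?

B, J together cover every language (B ∪ J = {1, 2, 3, 4, 5, 6, 7, 8, 9}); total cost 5 + 4 = 9.
No covering selection has total cost below 9.

9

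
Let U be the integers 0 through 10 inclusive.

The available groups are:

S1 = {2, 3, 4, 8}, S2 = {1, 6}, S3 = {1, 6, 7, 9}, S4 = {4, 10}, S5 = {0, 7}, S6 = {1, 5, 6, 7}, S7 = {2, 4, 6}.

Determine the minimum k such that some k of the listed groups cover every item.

5

Take {S1, S3, S4, S5, S6}. Their union is {0, 1, 2, 3, 4, 5, 6, 7, 8, 9, 10}, which is all 11 items.
No 4 of the 7 groups cover everything (all 35 combinations miss at least one item), so 5 is optimal.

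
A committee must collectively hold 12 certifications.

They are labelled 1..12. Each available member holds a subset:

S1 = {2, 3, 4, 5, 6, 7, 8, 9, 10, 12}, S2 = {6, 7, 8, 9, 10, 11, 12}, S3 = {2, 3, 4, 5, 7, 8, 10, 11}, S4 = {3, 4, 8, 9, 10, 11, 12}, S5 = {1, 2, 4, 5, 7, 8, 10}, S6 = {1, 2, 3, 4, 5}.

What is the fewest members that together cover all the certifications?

2

S2 and S6 together: S2 ∪ S6 = {1, 2, 3, 4, 5, 6, 7, 8, 9, 10, 11, 12} — every certification is covered.
No single member has all 12 certifications (the largest, S1, has 10), so 2 is optimal.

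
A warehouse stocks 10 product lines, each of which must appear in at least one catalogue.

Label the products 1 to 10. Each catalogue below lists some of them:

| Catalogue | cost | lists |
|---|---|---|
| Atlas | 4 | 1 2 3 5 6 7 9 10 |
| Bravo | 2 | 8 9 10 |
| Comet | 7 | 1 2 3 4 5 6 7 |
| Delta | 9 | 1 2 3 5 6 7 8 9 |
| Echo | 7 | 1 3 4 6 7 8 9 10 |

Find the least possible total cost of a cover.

9

Bravo, Comet together cover every product (Bravo ∪ Comet = {1, 2, 3, 4, 5, 6, 7, 8, 9, 10}); total cost 2 + 7 = 9.
The greedy pick Atlas, Bravo, Comet costs 13; no covering selection beats 9.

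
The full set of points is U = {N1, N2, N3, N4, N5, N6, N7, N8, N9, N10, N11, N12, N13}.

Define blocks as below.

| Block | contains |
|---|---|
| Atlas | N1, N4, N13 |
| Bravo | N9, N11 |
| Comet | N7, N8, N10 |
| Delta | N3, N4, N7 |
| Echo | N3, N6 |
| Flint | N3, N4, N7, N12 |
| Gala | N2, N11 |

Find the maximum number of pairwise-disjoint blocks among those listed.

Atlas, Bravo, Comet, Echo are pairwise disjoint (Atlas={N1,N4,N13}; Bravo={N9,N11}; Comet={N7,N8,N10}; Echo={N3,N6}).
Every remaining block overlaps one of these, and no 5 of the listed blocks are pairwise disjoint, so 4 is the maximum.

4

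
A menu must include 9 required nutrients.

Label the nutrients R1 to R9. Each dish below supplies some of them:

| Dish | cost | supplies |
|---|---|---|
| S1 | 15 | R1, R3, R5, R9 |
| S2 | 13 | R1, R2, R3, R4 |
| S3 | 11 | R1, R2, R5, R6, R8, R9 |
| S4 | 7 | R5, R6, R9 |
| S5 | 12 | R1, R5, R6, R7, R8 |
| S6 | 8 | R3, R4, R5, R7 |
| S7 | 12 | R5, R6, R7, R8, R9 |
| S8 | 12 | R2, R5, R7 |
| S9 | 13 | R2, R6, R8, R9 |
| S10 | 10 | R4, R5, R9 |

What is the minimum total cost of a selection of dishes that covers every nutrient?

19

S3, S6 together cover every nutrient (S3 ∪ S6 = {R1, R2, R3, R4, R5, R6, R7, R8, R9}); total cost 11 + 8 = 19.
No covering selection has total cost below 19.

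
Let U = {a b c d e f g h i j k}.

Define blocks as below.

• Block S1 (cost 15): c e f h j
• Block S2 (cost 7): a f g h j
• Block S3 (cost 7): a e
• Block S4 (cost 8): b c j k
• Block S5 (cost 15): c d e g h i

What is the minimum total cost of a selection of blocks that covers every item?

S2, S4, S5 together cover every item (S2 ∪ S4 ∪ S5 = {a, b, c, d, e, f, g, h, i, j, k}); total cost 7 + 8 + 15 = 30.
No covering selection has total cost below 30.

30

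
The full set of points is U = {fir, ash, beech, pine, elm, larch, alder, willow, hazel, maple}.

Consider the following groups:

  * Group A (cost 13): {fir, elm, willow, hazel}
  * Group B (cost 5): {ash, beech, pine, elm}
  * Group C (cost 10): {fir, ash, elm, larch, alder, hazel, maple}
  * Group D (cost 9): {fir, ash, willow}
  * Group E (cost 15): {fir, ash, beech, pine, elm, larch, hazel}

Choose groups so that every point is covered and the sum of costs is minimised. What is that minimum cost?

24

B, C, D together cover every point (B ∪ C ∪ D = {fir, ash, beech, pine, elm, larch, alder, willow, hazel, maple}); total cost 5 + 10 + 9 = 24.
No covering selection has total cost below 24.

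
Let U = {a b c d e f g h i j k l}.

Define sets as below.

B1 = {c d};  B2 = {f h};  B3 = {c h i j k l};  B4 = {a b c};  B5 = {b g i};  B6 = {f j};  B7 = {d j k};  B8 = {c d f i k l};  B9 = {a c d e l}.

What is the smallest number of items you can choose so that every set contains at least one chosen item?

Take T = {c, g, h, j}. Each listed set contains at least one of these, so T is a hitting set of size 4.
No choice of 3 items meets every set, so 4 is the minimum.

4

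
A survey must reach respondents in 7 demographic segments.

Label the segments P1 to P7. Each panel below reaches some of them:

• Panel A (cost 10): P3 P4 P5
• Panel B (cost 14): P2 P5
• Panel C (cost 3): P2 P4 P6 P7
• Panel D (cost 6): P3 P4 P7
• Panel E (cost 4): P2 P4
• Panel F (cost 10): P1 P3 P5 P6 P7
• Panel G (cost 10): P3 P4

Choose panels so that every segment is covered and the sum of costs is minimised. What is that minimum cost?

13

C, F together cover every segment (C ∪ F = {P1, P2, P3, P4, P5, P6, P7}); total cost 3 + 10 = 13.
No covering selection has total cost below 13.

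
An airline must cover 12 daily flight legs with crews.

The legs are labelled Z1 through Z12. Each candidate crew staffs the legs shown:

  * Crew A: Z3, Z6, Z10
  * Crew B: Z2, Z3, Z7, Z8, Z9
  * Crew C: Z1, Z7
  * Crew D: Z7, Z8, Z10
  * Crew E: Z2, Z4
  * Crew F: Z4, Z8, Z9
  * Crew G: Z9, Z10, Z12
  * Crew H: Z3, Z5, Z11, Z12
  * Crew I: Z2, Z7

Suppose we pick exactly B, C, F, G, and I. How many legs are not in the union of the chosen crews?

3

Union of B, C, F, G, I = {Z1, Z2, Z3, Z4, Z7, Z8, Z9, Z10, Z12}.
Not covered: Z5, Z6, Z11 — 3 legs.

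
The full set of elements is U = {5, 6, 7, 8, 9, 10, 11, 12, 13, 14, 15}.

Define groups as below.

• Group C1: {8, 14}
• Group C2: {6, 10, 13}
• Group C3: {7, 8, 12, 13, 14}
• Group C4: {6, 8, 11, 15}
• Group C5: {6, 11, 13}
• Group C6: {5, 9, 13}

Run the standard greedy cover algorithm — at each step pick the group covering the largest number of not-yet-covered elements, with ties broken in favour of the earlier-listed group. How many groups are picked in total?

4

Greedy: pick C3 (covers 5 new) → pick C4 (covers 3 new) → pick C6 (covers 2 new) → pick C2 (covers 1 new). Total picks: 4.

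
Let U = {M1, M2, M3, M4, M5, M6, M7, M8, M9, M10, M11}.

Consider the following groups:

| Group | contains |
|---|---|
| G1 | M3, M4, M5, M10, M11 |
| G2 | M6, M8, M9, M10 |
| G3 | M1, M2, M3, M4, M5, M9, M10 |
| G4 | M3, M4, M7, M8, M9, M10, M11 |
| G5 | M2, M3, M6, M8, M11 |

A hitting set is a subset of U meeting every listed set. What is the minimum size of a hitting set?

2

The 2 items {M3, M9} hit every group.
No single item lies in every group, so at least 2 are needed and 2 is optimal.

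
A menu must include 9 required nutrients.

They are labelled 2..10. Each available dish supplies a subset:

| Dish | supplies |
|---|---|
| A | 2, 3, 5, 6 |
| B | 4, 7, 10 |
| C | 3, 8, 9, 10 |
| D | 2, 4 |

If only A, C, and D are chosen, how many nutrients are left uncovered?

Union of A, C, D = {2, 3, 4, 5, 6, 8, 9, 10}.
Not covered: 7 — 1 nutrient.

1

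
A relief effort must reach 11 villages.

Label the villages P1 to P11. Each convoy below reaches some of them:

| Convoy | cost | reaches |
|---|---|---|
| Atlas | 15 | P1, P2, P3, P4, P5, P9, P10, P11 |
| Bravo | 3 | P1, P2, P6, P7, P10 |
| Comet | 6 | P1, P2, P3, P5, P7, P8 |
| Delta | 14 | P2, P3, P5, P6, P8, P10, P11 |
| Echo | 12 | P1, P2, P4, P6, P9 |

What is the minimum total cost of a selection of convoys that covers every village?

24

Atlas, Bravo, Comet together cover every village (Atlas ∪ Bravo ∪ Comet = {P1, P2, P3, P4, P5, P6, P7, P8, P9, P10, P11}); total cost 15 + 3 + 6 = 24.
No covering selection has total cost below 24.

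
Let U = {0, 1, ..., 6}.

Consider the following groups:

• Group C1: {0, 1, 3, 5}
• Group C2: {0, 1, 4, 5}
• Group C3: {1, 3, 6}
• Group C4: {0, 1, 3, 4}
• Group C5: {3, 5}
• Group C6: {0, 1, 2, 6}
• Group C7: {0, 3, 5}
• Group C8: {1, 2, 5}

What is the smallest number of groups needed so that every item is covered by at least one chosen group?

3

Take {C1, C2, C6}. Their union is {0, 1, 2, 3, 4, 5, 6}, which is all 7 items.
No 2 of the 8 groups cover everything (all 28 combinations miss at least one item), so 3 is optimal.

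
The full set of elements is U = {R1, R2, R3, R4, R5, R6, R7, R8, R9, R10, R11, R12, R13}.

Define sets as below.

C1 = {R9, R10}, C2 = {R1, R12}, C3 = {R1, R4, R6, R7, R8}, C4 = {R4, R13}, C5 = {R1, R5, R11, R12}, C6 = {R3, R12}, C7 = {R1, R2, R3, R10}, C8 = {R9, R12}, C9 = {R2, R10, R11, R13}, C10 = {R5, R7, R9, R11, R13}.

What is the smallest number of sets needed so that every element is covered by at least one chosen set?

C3 and C5 and C7 and C10 together: C3 ∪ C5 ∪ C7 ∪ C10 = {R1, R2, R3, R4, R5, R6, R7, R8, R9, R10, R11, R12, R13} — every element is covered.
No 3 of the 10 sets cover everything (all 120 combinations miss at least one element), so 4 is optimal.

4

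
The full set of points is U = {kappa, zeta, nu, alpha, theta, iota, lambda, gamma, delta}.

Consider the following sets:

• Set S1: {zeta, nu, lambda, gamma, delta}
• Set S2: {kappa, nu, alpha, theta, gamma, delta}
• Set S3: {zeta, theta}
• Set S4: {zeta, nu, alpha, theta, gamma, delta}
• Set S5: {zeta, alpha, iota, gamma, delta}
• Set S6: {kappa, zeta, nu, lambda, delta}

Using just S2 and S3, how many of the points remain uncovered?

2

Union of S2, S3 = {kappa, zeta, nu, alpha, theta, gamma, delta}.
Not covered: iota, lambda — 2 points.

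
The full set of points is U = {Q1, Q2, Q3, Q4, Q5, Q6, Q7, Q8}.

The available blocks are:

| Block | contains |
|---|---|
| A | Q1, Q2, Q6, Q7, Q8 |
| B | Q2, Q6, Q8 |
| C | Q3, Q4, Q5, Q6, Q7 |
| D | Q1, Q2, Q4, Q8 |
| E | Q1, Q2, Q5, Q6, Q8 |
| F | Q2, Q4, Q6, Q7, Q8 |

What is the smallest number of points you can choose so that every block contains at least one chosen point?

H = {Q7, Q8} meets every block (each contains at least one member of H), and |H| = 2.
No single point lies in every block, so at least 2 are needed and 2 is optimal.

2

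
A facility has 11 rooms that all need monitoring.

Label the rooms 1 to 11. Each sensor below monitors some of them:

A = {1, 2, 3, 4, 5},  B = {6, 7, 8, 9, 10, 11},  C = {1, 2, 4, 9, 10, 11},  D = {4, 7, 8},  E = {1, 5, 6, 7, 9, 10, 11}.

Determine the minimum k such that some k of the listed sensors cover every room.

2

Take {A, B}. Their union is {1, 2, 3, 4, 5, 6, 7, 8, 9, 10, 11}, which is all 11 rooms.
No single sensor has all 11 rooms (the largest, E, has 7), so 2 is optimal.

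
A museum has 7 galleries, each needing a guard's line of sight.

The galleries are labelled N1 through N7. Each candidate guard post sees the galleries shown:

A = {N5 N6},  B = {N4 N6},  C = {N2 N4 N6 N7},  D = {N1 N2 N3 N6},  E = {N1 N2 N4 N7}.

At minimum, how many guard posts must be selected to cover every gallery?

3

A and C and D together: A ∪ C ∪ D = {N1, N2, N3, N4, N5, N6, N7} — every gallery is covered.
Only D contains N3, so D is forced; the remaining 3 galleries need at least 2 more guard posts (each remaining guard post adds at most 2) — so at least 3 guard posts are needed, and 3 is optimal.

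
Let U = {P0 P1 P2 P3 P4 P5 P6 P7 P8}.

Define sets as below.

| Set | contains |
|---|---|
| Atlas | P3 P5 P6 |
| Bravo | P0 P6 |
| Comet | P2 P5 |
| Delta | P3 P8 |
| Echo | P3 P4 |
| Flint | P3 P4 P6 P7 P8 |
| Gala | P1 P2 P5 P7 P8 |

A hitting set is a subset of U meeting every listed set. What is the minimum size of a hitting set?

Take H = {P3, P5, P6}. Each listed set contains at least one of these, so H is a hitting set of size 3.
The sets Bravo, Comet, Echo are pairwise disjoint, so any hitting set needs a separate element for each — at least 3. Hence 3 is optimal.

3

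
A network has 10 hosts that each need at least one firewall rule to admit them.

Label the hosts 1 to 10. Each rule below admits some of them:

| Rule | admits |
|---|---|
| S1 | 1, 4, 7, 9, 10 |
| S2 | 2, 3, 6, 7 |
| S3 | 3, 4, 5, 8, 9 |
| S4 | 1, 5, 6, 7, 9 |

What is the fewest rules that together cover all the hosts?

3

Take {S1, S2, S3}. Their union is {1, 2, 3, 4, 5, 6, 7, 8, 9, 10}, which is all 10 hosts.
Only S2 contains 2, so S2 is forced; the remaining 6 hosts need at least 2 more rules (each remaining rule adds at most 4) — so at least 3 rules are needed, and 3 is optimal.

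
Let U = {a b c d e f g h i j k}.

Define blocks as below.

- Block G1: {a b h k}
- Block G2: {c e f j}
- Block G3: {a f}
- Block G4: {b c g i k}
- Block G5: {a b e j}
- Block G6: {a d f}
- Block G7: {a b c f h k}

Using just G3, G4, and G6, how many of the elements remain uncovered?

3

Union of G3, G4, G6 = {a, b, c, d, f, g, i, k}.
Not covered: e, h, j — 3 elements.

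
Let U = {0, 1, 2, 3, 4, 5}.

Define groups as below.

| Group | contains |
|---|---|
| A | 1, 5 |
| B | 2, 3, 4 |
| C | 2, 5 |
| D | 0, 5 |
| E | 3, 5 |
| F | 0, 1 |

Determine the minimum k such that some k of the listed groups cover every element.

A, B, and F cover everything between them: the union {0, 1, 2, 3, 4, 5} is all of U.
Only B contains 4, so B is forced; the remaining 3 elements need at least 2 more groups (each remaining group adds at most 2) — so at least 3 groups are needed, and 3 is optimal.

3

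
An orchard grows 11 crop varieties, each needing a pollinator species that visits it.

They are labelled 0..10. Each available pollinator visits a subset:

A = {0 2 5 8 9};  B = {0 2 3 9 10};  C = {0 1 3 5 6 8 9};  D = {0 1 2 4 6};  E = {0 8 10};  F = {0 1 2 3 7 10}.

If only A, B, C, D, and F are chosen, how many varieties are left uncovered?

0

Union of A, B, C, D, F = {0, 1, 2, 3, 4, 5, 6, 7, 8, 9, 10} — that's every variety, so 0 are uncovered.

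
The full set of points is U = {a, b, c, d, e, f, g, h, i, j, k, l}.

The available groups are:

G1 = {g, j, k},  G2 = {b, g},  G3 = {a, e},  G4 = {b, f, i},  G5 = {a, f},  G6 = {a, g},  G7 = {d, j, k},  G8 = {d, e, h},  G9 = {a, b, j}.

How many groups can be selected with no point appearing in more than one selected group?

G2, G5, G7 are pairwise disjoint (G2={b,g}; G5={a,f}; G7={d,j,k}).
Every remaining group overlaps one of these, and no 4 of the listed groups are pairwise disjoint, so 3 is the maximum.

3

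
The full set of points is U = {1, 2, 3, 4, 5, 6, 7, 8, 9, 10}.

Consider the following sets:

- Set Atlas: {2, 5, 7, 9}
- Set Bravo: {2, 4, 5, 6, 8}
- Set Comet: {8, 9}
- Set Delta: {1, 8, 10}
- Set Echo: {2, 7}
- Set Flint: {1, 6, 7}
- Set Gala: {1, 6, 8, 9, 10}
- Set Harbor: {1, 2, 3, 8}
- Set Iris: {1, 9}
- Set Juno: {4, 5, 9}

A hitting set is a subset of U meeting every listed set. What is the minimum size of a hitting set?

3

Take H = {7, 8, 9}. Each listed set contains at least one of these, so H is a hitting set of size 3.
The sets Delta, Echo, Juno are pairwise disjoint, so any hitting set needs a separate point for each — at least 3. Hence 3 is optimal.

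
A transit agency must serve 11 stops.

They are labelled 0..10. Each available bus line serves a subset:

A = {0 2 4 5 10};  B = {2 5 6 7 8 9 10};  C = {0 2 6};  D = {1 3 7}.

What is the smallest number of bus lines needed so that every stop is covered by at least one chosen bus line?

3

A and B and D together: A ∪ B ∪ D = {0, 1, 2, 3, 4, 5, 6, 7, 8, 9, 10} — every stop is covered.
Only D contains 1, so D is forced; the remaining 8 stops need at least 2 more bus lines (each remaining bus line adds at most 6) — so at least 3 bus lines are needed, and 3 is optimal.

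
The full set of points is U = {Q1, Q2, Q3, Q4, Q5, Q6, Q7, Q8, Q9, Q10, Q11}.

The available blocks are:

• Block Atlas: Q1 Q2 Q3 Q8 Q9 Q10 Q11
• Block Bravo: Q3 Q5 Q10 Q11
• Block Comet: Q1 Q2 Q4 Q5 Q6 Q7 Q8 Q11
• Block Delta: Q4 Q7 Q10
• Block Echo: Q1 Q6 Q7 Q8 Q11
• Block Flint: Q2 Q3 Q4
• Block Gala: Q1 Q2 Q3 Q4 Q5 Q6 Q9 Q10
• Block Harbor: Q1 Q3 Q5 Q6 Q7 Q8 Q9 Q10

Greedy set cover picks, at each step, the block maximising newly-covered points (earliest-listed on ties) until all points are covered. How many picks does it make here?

Greedy: pick Comet (covers 8 new) → pick Atlas (covers 3 new). Total picks: 2.

2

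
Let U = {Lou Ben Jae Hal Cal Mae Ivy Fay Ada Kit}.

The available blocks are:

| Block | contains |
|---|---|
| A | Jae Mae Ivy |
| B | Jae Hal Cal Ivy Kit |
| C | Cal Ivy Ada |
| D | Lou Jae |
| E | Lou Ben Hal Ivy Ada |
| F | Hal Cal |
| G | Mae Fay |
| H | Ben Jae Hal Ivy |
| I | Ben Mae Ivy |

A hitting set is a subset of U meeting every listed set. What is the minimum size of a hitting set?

The 4 elements {Lou, Hal, Mae, Ada} hit every block.
No choice of 3 elements meets every block, so 4 is the minimum.

4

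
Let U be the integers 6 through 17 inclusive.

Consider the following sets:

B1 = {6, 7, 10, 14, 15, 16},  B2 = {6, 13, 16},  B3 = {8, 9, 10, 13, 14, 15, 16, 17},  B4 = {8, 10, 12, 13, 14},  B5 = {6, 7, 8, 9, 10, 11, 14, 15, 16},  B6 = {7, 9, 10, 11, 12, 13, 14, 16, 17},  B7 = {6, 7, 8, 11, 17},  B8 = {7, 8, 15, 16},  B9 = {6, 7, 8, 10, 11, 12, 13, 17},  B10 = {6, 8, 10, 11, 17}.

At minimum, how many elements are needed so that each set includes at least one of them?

2

H = {8, 16} meets every set (each contains at least one member of H), and |H| = 2.
No single element lies in every set, so at least 2 are needed and 2 is optimal.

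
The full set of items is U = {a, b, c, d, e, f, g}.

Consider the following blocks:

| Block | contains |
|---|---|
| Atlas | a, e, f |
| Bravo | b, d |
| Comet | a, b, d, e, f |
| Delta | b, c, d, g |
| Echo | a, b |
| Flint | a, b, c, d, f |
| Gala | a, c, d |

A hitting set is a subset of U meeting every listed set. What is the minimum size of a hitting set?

2

The 2 items {a, d} hit every block.
The blocks Atlas, Bravo are pairwise disjoint, so any hitting set needs a separate item for each — at least 2. Hence 2 is optimal.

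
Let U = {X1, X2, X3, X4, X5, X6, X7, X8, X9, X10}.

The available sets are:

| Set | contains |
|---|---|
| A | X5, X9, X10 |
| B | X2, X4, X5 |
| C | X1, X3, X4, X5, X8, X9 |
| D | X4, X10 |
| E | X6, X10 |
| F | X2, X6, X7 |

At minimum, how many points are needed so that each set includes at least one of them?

3

Take H = {X2, X9, X10}. Each listed set contains at least one of these, so H is a hitting set of size 3.
No choice of 2 points meets every set, so 3 is the minimum.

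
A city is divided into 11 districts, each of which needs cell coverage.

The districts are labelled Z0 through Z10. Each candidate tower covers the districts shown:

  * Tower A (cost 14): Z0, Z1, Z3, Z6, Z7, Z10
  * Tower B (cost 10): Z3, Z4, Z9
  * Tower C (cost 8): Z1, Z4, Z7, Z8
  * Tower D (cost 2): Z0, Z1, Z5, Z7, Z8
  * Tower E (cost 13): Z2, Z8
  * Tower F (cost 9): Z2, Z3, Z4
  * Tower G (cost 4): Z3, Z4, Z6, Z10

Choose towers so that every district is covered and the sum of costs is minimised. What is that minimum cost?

B, D, F, G together cover every district (B ∪ D ∪ F ∪ G = {Z0, Z1, Z2, Z3, Z4, Z5, Z6, Z7, Z8, Z9, Z10}); total cost 10 + 2 + 9 + 4 = 25.
No covering selection has total cost below 25.

25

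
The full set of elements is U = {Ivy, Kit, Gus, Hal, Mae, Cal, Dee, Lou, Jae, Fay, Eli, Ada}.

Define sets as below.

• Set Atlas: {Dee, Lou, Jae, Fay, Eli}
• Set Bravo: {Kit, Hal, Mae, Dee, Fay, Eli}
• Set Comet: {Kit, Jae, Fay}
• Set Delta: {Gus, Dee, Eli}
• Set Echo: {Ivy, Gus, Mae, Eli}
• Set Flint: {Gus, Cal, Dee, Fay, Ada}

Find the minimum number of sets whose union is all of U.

Take {Atlas, Bravo, Echo, Flint}. Their union is {Ivy, Kit, Gus, Hal, Mae, Cal, Dee, Lou, Jae, Fay, Eli, Ada}, which is all 12 elements.
Only Atlas contains Lou, so Atlas is forced; the remaining 7 elements need at least 3 more sets (each remaining set adds at most 3) — so at least 4 sets are needed, and 4 is optimal.

4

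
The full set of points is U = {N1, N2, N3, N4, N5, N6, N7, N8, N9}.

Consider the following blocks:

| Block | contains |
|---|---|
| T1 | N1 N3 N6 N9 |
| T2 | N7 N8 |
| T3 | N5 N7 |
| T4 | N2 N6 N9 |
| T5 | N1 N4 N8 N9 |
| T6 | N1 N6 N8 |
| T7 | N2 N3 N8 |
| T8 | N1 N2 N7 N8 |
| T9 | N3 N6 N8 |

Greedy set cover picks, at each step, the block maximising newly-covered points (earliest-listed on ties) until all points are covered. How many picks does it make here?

4

Greedy: pick T1 (covers 4 new) → pick T8 (covers 3 new) → pick T3 (covers 1 new) → pick T5 (covers 1 new). Total picks: 4.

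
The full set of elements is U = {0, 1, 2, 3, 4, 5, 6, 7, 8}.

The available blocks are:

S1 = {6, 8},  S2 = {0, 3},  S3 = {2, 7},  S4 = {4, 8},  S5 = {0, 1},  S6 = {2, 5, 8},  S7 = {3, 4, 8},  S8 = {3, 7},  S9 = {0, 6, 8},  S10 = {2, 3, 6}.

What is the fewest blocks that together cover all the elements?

S4 and S5 and S6 and S8 and S9 together: S4 ∪ S5 ∪ S6 ∪ S8 ∪ S9 = {0, 1, 2, 3, 4, 5, 6, 7, 8} — every element is covered.
No 4 of the 10 blocks cover everything (all 210 combinations miss at least one element), so 5 is optimal.

5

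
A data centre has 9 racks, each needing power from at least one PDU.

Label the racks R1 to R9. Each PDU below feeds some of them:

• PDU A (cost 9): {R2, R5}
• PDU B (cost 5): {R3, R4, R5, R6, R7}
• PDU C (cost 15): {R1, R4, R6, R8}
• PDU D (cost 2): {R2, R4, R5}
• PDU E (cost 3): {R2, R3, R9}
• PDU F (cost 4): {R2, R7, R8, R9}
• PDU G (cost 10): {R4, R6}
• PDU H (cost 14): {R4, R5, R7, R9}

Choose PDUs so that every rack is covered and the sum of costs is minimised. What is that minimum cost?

B, C, E together cover every rack (B ∪ C ∪ E = {R1, R2, R3, R4, R5, R6, R7, R8, R9}); total cost 5 + 15 + 3 = 23.
The greedy pick D, F, B, C costs 26; no covering selection beats 23.

23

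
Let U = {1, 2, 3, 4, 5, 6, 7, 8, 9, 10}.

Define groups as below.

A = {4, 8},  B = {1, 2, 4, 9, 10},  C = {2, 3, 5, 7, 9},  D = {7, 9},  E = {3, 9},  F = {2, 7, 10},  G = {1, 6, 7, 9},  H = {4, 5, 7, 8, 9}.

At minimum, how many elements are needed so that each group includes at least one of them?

3

Take T = {2, 4, 9}. Each listed group contains at least one of these, so T is a hitting set of size 3.
The groups A, E, F are pairwise disjoint, so any hitting set needs a separate element for each — at least 3. Hence 3 is optimal.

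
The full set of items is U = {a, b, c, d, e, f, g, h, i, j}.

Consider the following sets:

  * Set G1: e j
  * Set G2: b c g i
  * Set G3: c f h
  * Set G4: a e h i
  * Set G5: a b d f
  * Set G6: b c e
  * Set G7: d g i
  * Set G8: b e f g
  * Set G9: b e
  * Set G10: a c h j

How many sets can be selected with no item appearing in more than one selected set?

G3, G7, G9 are pairwise disjoint (G3={c,f,h}; G7={d,g,i}; G9={b,e}).
Every remaining set overlaps one of these, and no 4 of the listed sets are pairwise disjoint, so 3 is the maximum.

3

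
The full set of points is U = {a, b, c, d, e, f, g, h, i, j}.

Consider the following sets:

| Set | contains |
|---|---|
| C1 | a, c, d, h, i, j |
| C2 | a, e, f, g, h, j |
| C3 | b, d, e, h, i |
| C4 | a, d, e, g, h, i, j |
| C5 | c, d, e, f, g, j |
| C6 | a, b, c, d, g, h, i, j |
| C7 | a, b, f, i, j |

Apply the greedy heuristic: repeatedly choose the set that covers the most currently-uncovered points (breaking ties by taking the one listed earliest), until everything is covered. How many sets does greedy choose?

2

Greedy: pick C6 (covers 8 new) → pick C2 (covers 2 new). Total picks: 2.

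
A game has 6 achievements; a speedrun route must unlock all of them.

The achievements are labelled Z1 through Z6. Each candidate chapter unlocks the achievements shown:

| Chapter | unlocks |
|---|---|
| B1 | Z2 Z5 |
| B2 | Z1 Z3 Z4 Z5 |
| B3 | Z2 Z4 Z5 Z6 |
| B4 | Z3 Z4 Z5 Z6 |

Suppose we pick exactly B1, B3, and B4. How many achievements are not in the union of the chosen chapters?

Union of B1, B3, B4 = {Z2, Z3, Z4, Z5, Z6}.
Not covered: Z1 — 1 achievement.

1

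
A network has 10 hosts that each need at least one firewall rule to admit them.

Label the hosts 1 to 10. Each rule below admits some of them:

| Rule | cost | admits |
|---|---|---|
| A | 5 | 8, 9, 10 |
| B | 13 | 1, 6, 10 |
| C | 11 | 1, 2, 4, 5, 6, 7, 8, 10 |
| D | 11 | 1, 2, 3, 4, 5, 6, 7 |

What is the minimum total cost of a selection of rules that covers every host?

A, D together cover every host (A ∪ D = {1, 2, 3, 4, 5, 6, 7, 8, 9, 10}); total cost 5 + 11 = 16.
The greedy pick C, A, D costs 27; no covering selection beats 16.

16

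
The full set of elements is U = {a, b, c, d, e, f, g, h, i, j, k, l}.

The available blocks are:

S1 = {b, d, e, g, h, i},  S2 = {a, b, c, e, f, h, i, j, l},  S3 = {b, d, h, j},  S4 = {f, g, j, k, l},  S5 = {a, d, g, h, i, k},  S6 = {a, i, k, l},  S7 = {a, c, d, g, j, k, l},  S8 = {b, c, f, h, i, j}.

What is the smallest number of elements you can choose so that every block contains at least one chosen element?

2

Take T = {i, j}. Each listed block contains at least one of these, so T is a hitting set of size 2.
The blocks S3, S6 are pairwise disjoint, so any hitting set needs a separate element for each — at least 2. Hence 2 is optimal.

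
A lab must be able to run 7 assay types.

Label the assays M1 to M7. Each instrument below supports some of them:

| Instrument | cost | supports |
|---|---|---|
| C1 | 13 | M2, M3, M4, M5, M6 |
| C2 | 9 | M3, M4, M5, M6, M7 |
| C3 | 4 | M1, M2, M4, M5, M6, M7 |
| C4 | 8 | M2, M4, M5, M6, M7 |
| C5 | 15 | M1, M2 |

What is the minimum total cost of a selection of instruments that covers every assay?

C2, C3 together cover every assay (C2 ∪ C3 = {M1, M2, M3, M4, M5, M6, M7}); total cost 9 + 4 = 13.
No covering selection has total cost below 13.

13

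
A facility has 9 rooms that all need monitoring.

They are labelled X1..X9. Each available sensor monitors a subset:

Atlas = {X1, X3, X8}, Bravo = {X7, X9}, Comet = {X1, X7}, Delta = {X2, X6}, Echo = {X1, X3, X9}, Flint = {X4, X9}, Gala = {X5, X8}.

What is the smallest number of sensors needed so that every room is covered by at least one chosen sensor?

Atlas and Comet and Delta and Flint and Gala together: Atlas ∪ Comet ∪ Delta ∪ Flint ∪ Gala = {X1, X2, X3, X4, X5, X6, X7, X8, X9} — every room is covered.
No 4 of the 7 sensors cover everything (all 35 combinations miss at least one room), so 5 is optimal.

5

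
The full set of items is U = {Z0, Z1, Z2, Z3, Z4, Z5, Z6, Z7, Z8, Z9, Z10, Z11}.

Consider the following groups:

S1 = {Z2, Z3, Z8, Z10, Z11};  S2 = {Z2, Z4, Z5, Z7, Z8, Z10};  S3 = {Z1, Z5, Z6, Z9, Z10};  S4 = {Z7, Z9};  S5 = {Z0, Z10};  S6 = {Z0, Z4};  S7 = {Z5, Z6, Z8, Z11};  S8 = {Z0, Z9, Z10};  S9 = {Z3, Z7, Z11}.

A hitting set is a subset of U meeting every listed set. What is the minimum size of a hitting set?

The 4 items {Z4, Z5, Z7, Z10} hit every group.
No choice of 3 items meets every group, so 4 is the minimum.

4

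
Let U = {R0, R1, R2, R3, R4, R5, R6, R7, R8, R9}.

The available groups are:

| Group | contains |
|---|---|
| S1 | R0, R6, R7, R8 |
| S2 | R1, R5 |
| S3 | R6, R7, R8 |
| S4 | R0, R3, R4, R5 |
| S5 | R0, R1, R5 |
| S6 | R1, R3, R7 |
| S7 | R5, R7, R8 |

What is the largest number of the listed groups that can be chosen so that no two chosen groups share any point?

S3, S5 are pairwise disjoint (S3={R6,R7,R8}; S5={R0,R1,R5}).
Every remaining group overlaps one of these, and no 3 of the listed groups are pairwise disjoint, so 2 is the maximum.

2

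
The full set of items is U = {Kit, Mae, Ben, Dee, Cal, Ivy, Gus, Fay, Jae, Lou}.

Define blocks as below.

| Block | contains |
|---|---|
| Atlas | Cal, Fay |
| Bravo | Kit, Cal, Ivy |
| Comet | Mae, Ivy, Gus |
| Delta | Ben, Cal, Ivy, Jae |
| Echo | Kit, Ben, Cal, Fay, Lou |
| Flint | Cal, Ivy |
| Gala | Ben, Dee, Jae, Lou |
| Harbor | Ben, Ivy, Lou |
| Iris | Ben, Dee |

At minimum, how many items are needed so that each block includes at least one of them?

Take H = {Ben, Cal, Ivy}. Each listed block contains at least one of these, so H is a hitting set of size 3.
The blocks Atlas, Comet, Gala are pairwise disjoint, so any hitting set needs a separate item for each — at least 3. Hence 3 is optimal.

3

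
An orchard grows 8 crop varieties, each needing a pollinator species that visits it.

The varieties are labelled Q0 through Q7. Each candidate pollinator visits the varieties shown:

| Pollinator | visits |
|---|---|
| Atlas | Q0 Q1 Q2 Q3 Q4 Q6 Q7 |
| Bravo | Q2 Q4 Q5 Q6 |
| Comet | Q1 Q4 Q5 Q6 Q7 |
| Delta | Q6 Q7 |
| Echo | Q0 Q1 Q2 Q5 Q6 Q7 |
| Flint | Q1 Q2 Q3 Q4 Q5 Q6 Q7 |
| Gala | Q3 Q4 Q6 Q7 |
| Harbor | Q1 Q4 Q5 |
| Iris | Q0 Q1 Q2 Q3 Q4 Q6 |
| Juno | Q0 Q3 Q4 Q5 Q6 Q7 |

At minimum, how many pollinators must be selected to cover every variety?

2

Atlas and Flint together: Atlas ∪ Flint = {Q0, Q1, Q2, Q3, Q4, Q5, Q6, Q7} — every variety is covered.
No single pollinator has all 8 varieties (the largest, Atlas, has 7), so 2 is optimal.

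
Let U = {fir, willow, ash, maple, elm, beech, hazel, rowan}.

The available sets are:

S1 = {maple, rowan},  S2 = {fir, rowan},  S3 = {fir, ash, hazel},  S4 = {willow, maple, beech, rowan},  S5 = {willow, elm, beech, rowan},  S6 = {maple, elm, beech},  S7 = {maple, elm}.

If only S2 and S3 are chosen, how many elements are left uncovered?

Union of S2, S3 = {fir, ash, hazel, rowan}.
Not covered: willow, maple, elm, beech — 4 elements.

4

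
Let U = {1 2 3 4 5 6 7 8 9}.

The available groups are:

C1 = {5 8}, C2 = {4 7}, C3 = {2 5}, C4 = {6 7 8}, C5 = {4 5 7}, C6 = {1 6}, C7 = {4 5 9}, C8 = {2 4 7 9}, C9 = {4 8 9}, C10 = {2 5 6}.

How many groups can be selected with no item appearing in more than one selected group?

C1, C2, C6 are pairwise disjoint (C1={5,8}; C2={4,7}; C6={1,6}).
Every remaining group overlaps one of these, and no 4 of the listed groups are pairwise disjoint, so 3 is the maximum.

3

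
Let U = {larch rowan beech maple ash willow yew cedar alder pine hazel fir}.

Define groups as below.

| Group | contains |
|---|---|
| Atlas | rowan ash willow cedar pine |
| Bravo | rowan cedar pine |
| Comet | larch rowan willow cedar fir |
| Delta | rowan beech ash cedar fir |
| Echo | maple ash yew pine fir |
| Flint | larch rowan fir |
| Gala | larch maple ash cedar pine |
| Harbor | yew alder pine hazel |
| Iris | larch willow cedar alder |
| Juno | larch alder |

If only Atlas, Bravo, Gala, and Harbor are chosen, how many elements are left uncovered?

2

Union of Atlas, Bravo, Gala, Harbor = {larch, rowan, maple, ash, willow, yew, cedar, alder, pine, hazel}.
Not covered: beech, fir — 2 elements.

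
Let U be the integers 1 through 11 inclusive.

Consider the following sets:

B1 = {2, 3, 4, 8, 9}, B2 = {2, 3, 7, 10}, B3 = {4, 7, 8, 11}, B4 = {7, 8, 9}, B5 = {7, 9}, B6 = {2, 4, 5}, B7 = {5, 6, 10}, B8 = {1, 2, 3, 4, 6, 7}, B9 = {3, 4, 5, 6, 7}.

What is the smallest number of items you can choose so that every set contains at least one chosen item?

3

The 3 items {2, 7, 10} hit every set.
No choice of 2 items meets every set, so 3 is the minimum.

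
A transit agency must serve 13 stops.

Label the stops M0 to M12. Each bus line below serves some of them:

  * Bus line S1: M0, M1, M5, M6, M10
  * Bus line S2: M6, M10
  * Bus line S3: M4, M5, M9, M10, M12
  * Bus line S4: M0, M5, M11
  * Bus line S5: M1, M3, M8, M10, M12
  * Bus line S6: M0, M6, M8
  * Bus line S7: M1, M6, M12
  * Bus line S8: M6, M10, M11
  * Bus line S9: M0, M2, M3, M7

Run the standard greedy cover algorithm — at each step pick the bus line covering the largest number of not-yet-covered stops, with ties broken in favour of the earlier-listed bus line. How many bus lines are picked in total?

Greedy: pick S1 (covers 5 new) → pick S3 (covers 3 new) → pick S9 (covers 3 new) → pick S4 (covers 1 new) → pick S5 (covers 1 new). Total picks: 5.
(The true minimum cover uses only 4 bus lines, so greedy is not optimal here.)

5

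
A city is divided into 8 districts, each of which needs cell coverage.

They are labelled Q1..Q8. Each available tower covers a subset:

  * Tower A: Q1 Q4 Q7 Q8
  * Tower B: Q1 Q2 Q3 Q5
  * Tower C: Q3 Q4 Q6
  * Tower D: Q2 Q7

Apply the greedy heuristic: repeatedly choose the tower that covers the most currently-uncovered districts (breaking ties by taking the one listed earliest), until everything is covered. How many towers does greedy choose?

Greedy: pick A (covers 4 new) → pick B (covers 3 new) → pick C (covers 1 new). Total picks: 3.

3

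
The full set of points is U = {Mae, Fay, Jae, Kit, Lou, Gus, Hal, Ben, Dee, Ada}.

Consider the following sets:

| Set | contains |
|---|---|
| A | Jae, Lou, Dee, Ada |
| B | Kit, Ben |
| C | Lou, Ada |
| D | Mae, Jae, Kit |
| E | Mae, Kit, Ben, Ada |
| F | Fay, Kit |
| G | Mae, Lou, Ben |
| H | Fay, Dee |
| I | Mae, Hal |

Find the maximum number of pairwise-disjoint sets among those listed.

B, C, H, I are pairwise disjoint (B={Kit,Ben}; C={Lou,Ada}; H={Fay,Dee}; I={Mae,Hal}).
Every remaining set overlaps one of these, and no 5 of the listed sets are pairwise disjoint, so 4 is the maximum.

4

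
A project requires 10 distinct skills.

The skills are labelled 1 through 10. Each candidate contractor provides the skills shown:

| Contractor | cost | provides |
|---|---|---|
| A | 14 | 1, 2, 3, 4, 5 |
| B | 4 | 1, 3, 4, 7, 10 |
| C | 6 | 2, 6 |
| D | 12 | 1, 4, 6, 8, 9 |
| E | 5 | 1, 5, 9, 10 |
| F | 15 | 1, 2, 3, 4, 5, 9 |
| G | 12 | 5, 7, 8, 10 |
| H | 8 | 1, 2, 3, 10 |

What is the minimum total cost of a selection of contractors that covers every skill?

B, C, E, G together cover every skill (B ∪ C ∪ E ∪ G = {1, 2, 3, 4, 5, 6, 7, 8, 9, 10}); total cost 4 + 6 + 5 + 12 = 27.
No covering selection has total cost below 27.

27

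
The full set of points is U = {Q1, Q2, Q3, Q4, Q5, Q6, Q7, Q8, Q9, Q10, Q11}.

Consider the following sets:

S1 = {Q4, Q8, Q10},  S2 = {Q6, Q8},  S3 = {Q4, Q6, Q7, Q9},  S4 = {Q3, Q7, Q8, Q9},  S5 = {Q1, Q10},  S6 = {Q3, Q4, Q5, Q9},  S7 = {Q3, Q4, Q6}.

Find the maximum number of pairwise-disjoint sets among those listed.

S2, S5, S6 are pairwise disjoint (S2={Q6,Q8}; S5={Q1,Q10}; S6={Q3,Q4,Q5,Q9}).
Every remaining set overlaps one of these, and no 4 of the listed sets are pairwise disjoint, so 3 is the maximum.

3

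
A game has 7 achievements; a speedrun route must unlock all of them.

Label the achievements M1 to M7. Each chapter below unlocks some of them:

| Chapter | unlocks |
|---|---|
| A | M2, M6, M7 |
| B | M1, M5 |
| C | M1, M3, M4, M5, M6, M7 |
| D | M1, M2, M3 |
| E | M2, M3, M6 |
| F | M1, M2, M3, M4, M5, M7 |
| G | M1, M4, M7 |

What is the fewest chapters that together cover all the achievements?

C and E together: C ∪ E = {M1, M2, M3, M4, M5, M6, M7} — every achievement is covered.
No single chapter has all 7 achievements (the largest, C, has 6), so 2 is optimal.

2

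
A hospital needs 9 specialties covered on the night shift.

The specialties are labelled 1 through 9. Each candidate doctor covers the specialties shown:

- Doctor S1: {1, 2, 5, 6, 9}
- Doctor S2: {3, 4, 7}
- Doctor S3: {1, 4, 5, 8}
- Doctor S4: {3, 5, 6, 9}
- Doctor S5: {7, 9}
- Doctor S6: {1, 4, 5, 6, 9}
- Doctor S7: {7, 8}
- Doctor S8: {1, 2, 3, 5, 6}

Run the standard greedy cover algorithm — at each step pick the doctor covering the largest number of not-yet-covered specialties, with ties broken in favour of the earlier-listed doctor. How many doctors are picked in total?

Greedy: pick S1 (covers 5 new) → pick S2 (covers 3 new) → pick S3 (covers 1 new). Total picks: 3.

3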